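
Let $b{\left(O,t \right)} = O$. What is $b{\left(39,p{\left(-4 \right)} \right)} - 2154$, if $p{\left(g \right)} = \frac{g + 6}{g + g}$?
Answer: $-2115$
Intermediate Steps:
$p{\left(g \right)} = \frac{6 + g}{2 g}$
$b{\left(39,p{\left(-4 \right)} \right)} - 2154 = 39 - 2154 = -2115$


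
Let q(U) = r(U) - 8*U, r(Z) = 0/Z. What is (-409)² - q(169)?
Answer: 168633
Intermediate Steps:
r(Z) = 0
q(U) = -8*U (q(U) = 0 - 8*U = -8*U)
(-409)² - q(169) = (-409)² - (-8)*169 = 167281 - 1*(-1352) = 167281 + 1352 = 168633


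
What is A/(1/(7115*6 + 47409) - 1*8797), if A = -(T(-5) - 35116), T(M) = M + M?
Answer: -1582408737/396300451 ≈ -3.9930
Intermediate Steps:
T(M) = 2*M
A = 35126 (A = -(2*(-5) - 35116) = -(-10 - 35116) = -1*(-35126) = 35126)
A/(1/(7115*6 + 47409) - 1*8797) = 35126/(1/(7115*6 + 47409) - 1*8797) = 35126/(1/(42690 + 47409) - 8797) = 35126/(1/90099 - 8797) = 35126/(-792600902/90099) = 35126*(-90099/792600902) = -1582408737/396300451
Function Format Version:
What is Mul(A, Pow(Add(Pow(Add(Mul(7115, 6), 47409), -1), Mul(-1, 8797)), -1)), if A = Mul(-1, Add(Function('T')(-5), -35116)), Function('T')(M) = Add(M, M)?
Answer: Rational(-1582408737, 396300451) ≈ -3.9930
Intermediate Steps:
Function('T')(M) = Mul(2, M)
A = 35126 (A = Mul(-1, Add(Mul(2, -5), -35116)) = Mul(-1, Add(-10, -35116)) = Mul(-1, -35126) = 35126)
Mul(A, Pow(Add(Pow(Add(Mul(7115, 6), 47409), -1), Mul(-1, 8797)), -1)) = Mul(35126, Pow(Add(Pow(Add(Mul(7115, 6), 47409), -1), Mul(-1, 8797)), -1)) = Mul(35126, Pow(Add(Pow(Add(42690, 47409), -1), -8797), -1)) = Mul(35126, Pow(Add(Pow(90099, -1), -8797), -1)) = Mul(35126, Pow(Add(Rational(1, 90099), -8797), -1)) = Mul(35126, Pow(Rational(-792600902, 90099), -1)) = Mul(35126, Rational(-90099, 792600902)) = Rational(-1582408737, 396300451)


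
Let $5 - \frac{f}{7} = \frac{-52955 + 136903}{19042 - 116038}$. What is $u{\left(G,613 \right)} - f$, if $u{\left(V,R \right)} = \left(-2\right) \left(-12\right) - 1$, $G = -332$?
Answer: $- \frac{437897}{24249} \approx -18.058$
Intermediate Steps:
$u{\left(V,R \right)} = 23$ ($u{\left(V,R \right)} = 24 - 1 = 23$)
$f = \frac{995624}{24249}$ ($f = 35 - 7 \frac{-52955 + 136903}{19042 - 116038} = 35 - 7 \frac{83948}{-96996} = 35 - 7 \cdot 83948 \left(- \frac{1}{96996}\right) = 35 - - \frac{146909}{24249} = 35 + \frac{146909}{24249} = \frac{995624}{24249} \approx 41.058$)
$u{\left(G,613 \right)} - f = 23 - \frac{995624}{24249} = - \frac{437897}{24249}$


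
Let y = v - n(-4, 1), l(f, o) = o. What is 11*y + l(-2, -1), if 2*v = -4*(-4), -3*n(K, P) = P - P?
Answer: 87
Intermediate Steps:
n(K, P) = 0 (n(K, P) = -(P - P)/3 = -1/3*0 = 0)
v = 8 (v = (-4*(-4))/2 = (1/2)*16 = 8)
y = 8 (y = 8 - 1*0 = 8 + 0 = 8)
11*y + l(-2, -1) = 11*8 - 1 = 88 - 1 = 87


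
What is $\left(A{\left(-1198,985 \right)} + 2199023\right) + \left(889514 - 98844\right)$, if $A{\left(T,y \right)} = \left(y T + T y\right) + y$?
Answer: $630618$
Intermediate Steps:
$A{\left(T,y \right)} = y + 2 T y$ ($A{\left(T,y \right)} = \left(T y + T y\right) + y = 2 T y + y = y + 2 T y$)
$\left(A{\left(-1198,985 \right)} + 2199023\right) + \left(889514 - 98844\right) = \left(985 \left(1 + 2 \left(-1198\right)\right) + 2199023\right) + \left(889514 - 98844\right) = \left(985 \left(1 - 2396\right) + 2199023\right) + \left(889514 - 98844\right) = \left(985 \left(-2395\right) + 2199023\right) + 790670 = \left(-2359075 + 2199023\right) + 790670 = -160052 + 790670 = 630618$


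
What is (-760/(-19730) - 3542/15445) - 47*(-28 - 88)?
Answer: 166132899674/30472985 ≈ 5451.8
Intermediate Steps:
(-760/(-19730) - 3542/15445) - 47*(-28 - 88) = (-760*(-1/19730) - 3542*1/15445) - 47*(-116) = (76/1973 - 3542/15445) - 1*(-5452) = -5814546/30472985 + 5452 = 166132899674/30472985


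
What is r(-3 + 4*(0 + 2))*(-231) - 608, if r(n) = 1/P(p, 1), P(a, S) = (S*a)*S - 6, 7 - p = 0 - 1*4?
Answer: -3271/5 ≈ -654.20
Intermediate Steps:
p = 11 (p = 7 - (0 - 1*4) = 7 - (0 - 4) = 7 - 1*(-4) = 7 + 4 = 11)
P(a, S) = -6 + a*S**2 (P(a, S) = a*S**2 - 6 = -6 + a*S**2)
r(n) = 1/5 (r(n) = 1/(-6 + 11*1**2) = 1/(-6 + 11*1) = 1/(-6 + 11) = 1/5)
r(-3 + 4*(0 + 2))*(-231) - 608 = (1/5)*(-231) - 608 = -231/5 - 608 = -3271/5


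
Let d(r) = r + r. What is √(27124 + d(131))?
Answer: √27386 ≈ 165.49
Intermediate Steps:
d(r) = 2*r
√(27124 + d(131)) = √(27124 + 2*131) = √(27124 + 262) = √27386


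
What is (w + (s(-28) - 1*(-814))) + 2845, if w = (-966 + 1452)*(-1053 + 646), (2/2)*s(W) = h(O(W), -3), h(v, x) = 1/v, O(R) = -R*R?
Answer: -152208113/784 ≈ -1.9414e+5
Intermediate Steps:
O(R) = -R²
s(W) = -1/W² (s(W) = 1/(-W²) = -1/W²)
w = -197802 (w = 486*(-407) = -197802)
(w + (s(-28) - 1*(-814))) + 2845 = (-197802 + (-1/(-28)² - 1*(-814))) + 2845 = (-197802 + (-1*1/784 + 814)) + 2845 = (-197802 + (-1/784 + 814)) + 2845 = (-197802 + 638175/784) + 2845 = -154438593/784 + 2845 = -152208113/784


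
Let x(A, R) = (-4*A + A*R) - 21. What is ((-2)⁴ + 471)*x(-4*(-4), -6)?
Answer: -88147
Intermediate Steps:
x(A, R) = -21 - 4*A + A*R
((-2)⁴ + 471)*x(-4*(-4), -6) = ((-2)⁴ + 471)*(-21 - (-16)*(-4) - 4*(-4)*(-6)) = (16 + 471)*(-21 - 4*16 + 16*(-6)) = 487*(-21 - 64 - 96) = 487*(-181) = -88147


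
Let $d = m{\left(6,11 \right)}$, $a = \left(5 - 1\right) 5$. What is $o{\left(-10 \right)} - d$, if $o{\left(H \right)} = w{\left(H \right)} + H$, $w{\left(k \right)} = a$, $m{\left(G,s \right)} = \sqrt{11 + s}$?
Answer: $10 - \sqrt{22} \approx 5.3096$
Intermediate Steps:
$a = 20$ ($a = 4 \cdot 5 = 20$)
$w{\left(k \right)} = 20$
$o{\left(H \right)} = 20 + H$
$d = \sqrt{22}$ ($d = \sqrt{11 + 11} = \sqrt{22} \approx 4.6904$)
$o{\left(-10 \right)} - d = \left(20 - 10\right) - \sqrt{22} = 10 - \sqrt{22}$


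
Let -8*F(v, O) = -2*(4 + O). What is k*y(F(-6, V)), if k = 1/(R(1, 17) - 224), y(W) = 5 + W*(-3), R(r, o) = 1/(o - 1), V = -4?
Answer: -80/3583 ≈ -0.022328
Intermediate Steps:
F(v, O) = 1 + O/4 (F(v, O) = -(-1)*(4 + O)/4 = -(-8 - 2*O)/8 = 1 + O/4)
R(r, o) = 1/(-1 + o)
y(W) = 5 - 3*W
k = -16/3583 (k = 1/(1/(-1 + 17) - 224) = 1/(1/16 - 224) = 1/(-3583/16) = -16/3583 ≈ -0.0044655)
k*y(F(-6, V)) = -16*(5 - 3*(1 + (¼)*(-4)))/3583 = -16*(5 - 3*(1 - 1))/3583 = -16*(5 - 3*0)/3583 = -16*(5 + 0)/3583 = -16/3583*5 = -80/3583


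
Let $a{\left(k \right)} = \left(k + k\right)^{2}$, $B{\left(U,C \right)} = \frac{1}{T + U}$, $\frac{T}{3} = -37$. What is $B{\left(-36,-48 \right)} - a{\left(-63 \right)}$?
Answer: $- \frac{2333773}{147} \approx -15876.0$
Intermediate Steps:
$T = -111$ ($T = 3 \left(-37\right) = -111$)
$B{\left(U,C \right)} = \frac{1}{-111 + U}$
$a{\left(k \right)} = 4 k^{2}$ ($a{\left(k \right)} = \left(2 k\right)^{2} = 4 k^{2}$)
$B{\left(-36,-48 \right)} - a{\left(-63 \right)} = \frac{1}{-111 - 36} - 4 \left(-63\right)^{2} = \frac{1}{-147} - 4 \cdot 3969 = - \frac{1}{147} - 15876 = - \frac{2333773}{147}$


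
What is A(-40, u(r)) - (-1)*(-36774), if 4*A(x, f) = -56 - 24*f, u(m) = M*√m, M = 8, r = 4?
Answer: -36884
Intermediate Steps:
u(m) = 8*√m
A(x, f) = -14 - 6*f (A(x, f) = (-56 - 24*f)/4 = -14 - 6*f)
A(-40, u(r)) - (-1)*(-36774) = (-14 - 48*√4) - (-1)*(-36774) = (-14 - 48*2) - 1*36774 = (-14 - 6*16) - 36774 = (-14 - 96) - 36774 = -110 - 36774 = -36884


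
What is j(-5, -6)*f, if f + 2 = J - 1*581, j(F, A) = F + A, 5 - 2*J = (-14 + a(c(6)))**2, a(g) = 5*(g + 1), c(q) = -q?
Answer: 14751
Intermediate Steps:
a(g) = 5 + 5*g (a(g) = 5*(1 + g) = 5 + 5*g)
J = -758 (J = 5/2 - (-14 + (5 + 5*(-1*6)))**2/2 = 5/2 - (-14 + (5 + 5*(-6)))**2/2 = 5/2 - (-14 + (5 - 30))**2/2 = 5/2 - (-14 - 25)**2/2 = 5/2 - 1/2*(-39)**2 = 5/2 - 1/2*1521 = 5/2 - 1521/2 = -758)
j(F, A) = A + F
f = -1341 (f = -2 + (-758 - 1*581) = -2 + (-758 - 581) = -2 - 1339 = -1341)
j(-5, -6)*f = (-6 - 5)*(-1341) = -11*(-1341) = 14751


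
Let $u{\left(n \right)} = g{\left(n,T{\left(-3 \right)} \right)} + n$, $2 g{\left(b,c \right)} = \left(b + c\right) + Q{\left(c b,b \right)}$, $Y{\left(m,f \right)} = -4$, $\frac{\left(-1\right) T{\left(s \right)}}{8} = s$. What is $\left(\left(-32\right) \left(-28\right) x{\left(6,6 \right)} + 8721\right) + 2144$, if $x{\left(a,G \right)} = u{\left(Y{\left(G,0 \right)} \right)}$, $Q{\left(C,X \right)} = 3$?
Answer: $17585$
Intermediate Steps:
$T{\left(s \right)} = - 8 s$
$g{\left(b,c \right)} = \frac{3}{2} + \frac{b}{2} + \frac{c}{2}$ ($g{\left(b,c \right)} = \frac{\left(b + c\right) + 3}{2} = \frac{3 + b + c}{2} = \frac{3}{2} + \frac{b}{2} + \frac{c}{2}$)
$u{\left(n \right)} = \frac{27}{2} + \frac{3 n}{2}$ ($u{\left(n \right)} = \left(\frac{3}{2} + \frac{n}{2} + \frac{\left(-8\right) \left(-3\right)}{2}\right) + n = \left(\frac{3}{2} + \frac{n}{2} + \frac{1}{2} \cdot 24\right) + n = \left(\frac{3}{2} + \frac{n}{2} + 12\right) + n = \left(\frac{27}{2} + \frac{n}{2}\right) + n = \frac{27}{2} + \frac{3 n}{2}$)
$x{\left(a,G \right)} = \frac{15}{2}$ ($x{\left(a,G \right)} = \frac{27}{2} + \frac{3}{2} \left(-4\right) = \frac{27}{2} - 6 = \frac{15}{2}$)
$\left(\left(-32\right) \left(-28\right) x{\left(6,6 \right)} + 8721\right) + 2144 = \left(\left(-32\right) \left(-28\right) \frac{15}{2} + 8721\right) + 2144 = \left(896 \cdot \frac{15}{2} + 8721\right) + 2144 = \left(6720 + 8721\right) + 2144 = 15441 + 2144 = 17585$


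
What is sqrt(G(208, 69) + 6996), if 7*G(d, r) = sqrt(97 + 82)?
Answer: sqrt(342804 + 7*sqrt(179))/7 ≈ 83.654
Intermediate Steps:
G(d, r) = sqrt(179)/7 (G(d, r) = sqrt(97 + 82)/7 = sqrt(179)/7)
sqrt(G(208, 69) + 6996) = sqrt(sqrt(179)/7 + 6996) = sqrt(6996 + sqrt(179)/7)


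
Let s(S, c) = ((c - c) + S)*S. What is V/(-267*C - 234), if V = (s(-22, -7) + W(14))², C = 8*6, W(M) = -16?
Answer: -12168/725 ≈ -16.783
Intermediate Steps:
C = 48
s(S, c) = S² (s(S, c) = (0 + S)*S = S*S = S²)
V = 219024 (V = ((-22)² - 16)² = (484 - 16)² = 468² = 219024)
V/(-267*C - 234) = 219024/(-267*48 - 234) = 219024/(-12816 - 234) = 219024/(-13050) = 219024*(-1/13050) = -12168/725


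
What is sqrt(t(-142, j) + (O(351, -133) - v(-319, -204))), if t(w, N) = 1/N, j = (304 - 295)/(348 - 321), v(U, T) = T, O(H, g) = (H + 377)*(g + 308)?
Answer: sqrt(127607) ≈ 357.22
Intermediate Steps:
O(H, g) = (308 + g)*(377 + H) (O(H, g) = (377 + H)*(308 + g) = (308 + g)*(377 + H))
j = 1/3 (j = 9/27 = 9*(1/27) = 1/3 ≈ 0.33333)
sqrt(t(-142, j) + (O(351, -133) - v(-319, -204))) = sqrt(1/(1/3) + ((116116 + 308*351 + 377*(-133) + 351*(-133)) - 1*(-204))) = sqrt(3 + ((116116 + 108108 - 50141 - 46683) + 204)) = sqrt(3 + (127400 + 204)) = sqrt(3 + 127604) = sqrt(127607)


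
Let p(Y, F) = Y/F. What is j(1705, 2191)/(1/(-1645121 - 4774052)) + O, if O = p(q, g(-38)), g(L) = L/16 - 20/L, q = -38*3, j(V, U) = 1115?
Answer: -2011223171167/281 ≈ -7.1574e+9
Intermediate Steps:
q = -114
g(L) = -20/L + L/16 (g(L) = L*(1/16) - 20/L = L/16 - 20/L = -20/L + L/16)
O = 17328/281 (O = -114/(-20/(-38) + (1/16)*(-38)) = -114/(-20*(-1/38) - 19/8) = -114/(10/19 - 19/8) = -114/(-281/152) = -114*(-152/281) = 17328/281 ≈ 61.665)
j(1705, 2191)/(1/(-1645121 - 4774052)) + O = 1115/(1/(-1645121 - 4774052)) + 17328/281 = 1115/(1/(-6419173)) + 17328/281 = 1115/(-1/6419173) + 17328/281 = 1115*(-6419173) + 17328/281 = -7157377895 + 17328/281 = -2011223171167/281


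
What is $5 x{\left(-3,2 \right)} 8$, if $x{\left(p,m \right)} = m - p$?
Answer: $200$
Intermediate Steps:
$5 x{\left(-3,2 \right)} 8 = 5 \left(2 - -3\right) 8 = 5 \left(2 + 3\right) 8 = 5 \cdot 5 \cdot 8 = 25 \cdot 8 = 200$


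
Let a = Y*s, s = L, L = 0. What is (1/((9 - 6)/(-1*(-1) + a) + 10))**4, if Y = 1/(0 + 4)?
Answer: 1/28561 ≈ 3.5013e-5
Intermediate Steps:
s = 0
Y = 1/4 ≈ 0.25000
a = 0 (a = (1/4)*0 = 0)
(1/((9 - 6)/(-1*(-1) + a) + 10))**4 = (1/((9 - 6)/(-1*(-1) + 0) + 10))**4 = (1/(3/(1 + 0) + 10))**4 = (1/(3/1 + 10))**4 = (1/(3*1 + 10))**4 = (1/(3 + 10))**4 = (1/13)**4 = 1/28561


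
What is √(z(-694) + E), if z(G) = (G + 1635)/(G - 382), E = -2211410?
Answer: I*√640079609169/538 ≈ 1487.1*I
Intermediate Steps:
z(G) = (1635 + G)/(-382 + G)
√(z(-694) + E) = √((1635 - 694)/(-382 - 694) - 2211410) = √(941/(-1076) - 2211410) = √(-1/1076*941 - 2211410) = √(-941/1076 - 2211410) = √(-2379478101/1076) = I*√640079609169/538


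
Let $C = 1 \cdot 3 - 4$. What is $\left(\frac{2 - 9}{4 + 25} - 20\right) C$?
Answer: $\frac{587}{29} \approx 20.241$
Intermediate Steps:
$C = -1$ ($C = 3 - 4 = -1$)
$\left(\frac{2 - 9}{4 + 25} - 20\right) C = \left(\frac{2 - 9}{4 + 25} - 20\right) \left(-1\right) = \left(- \frac{7}{29} - 20\right) \left(-1\right) = \left(- \frac{587}{29}\right) \left(-1\right) = \frac{587}{29}$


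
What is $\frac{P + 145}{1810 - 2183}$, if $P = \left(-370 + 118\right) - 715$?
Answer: $\frac{822}{373} \approx 2.2038$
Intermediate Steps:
$P = -967$ ($P = -252 - 715 = -967$)
$\frac{P + 145}{1810 - 2183} = \frac{-967 + 145}{1810 - 2183} = - \frac{822}{-373} = \left(-822\right) \left(- \frac{1}{373}\right) = \frac{822}{373}$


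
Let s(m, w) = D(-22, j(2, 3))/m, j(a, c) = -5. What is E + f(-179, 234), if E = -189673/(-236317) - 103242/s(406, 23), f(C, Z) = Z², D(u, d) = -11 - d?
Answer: 1663860450639/236317 ≈ 7.0408e+6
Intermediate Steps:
s(m, w) = -6/m (s(m, w) = (-11 - 1*(-5))/m = (-11 + 5)/m = -6/m)
E = 1650920676987/236317 (E = -189673/(-236317) - 103242/((-6/406)) = -189673*(-1/236317) - 103242/((-6*1/406)) = 189673/236317 - 103242/(-3/203) = 189673/236317 - 103242*(-203/3) = 189673/236317 + 6986042 = 1650920676987/236317 ≈ 6.9860e+6)
E + f(-179, 234) = 1650920676987/236317 + 234² = 1650920676987/236317 + 54756 = 1663860450639/236317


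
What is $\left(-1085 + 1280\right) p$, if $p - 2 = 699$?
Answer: $136695$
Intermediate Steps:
$p = 701$ ($p = 2 + 699 = 701$)
$\left(-1085 + 1280\right) p = \left(-1085 + 1280\right) 701 = 195 \cdot 701 = 136695$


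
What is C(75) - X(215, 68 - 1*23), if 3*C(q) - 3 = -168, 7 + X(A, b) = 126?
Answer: -174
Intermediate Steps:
X(A, b) = 119 (X(A, b) = -7 + 126 = 119)
C(q) = -55 (C(q) = 1 + (⅓)*(-168) = 1 - 56 = -55)
C(75) - X(215, 68 - 1*23) = -55 - 1*119 = -55 - 119 = -174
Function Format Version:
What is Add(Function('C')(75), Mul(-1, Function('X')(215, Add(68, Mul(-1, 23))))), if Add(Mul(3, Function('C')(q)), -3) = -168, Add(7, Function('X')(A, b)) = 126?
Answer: -174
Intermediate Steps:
Function('X')(A, b) = 119 (Function('X')(A, b) = Add(-7, 126) = 119)
Function('C')(q) = -55 (Function('C')(q) = Add(1, Mul(Rational(1, 3), -168)) = Add(1, -56) = -55)
Add(Function('C')(75), Mul(-1, Function('X')(215, Add(68, Mul(-1, 23))))) = Add(-55, Mul(-1, 119)) = Add(-55, -119) = -174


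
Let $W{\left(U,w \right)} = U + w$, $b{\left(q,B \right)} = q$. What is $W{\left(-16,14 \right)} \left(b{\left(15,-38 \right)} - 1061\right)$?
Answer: $2092$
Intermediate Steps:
$W{\left(-16,14 \right)} \left(b{\left(15,-38 \right)} - 1061\right) = \left(-16 + 14\right) \left(15 - 1061\right) = \left(-2\right) \left(-1046\right) = 2092$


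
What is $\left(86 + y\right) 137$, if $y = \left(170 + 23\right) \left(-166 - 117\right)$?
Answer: $-7471021$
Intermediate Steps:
$y = -54619$ ($y = 193 \left(-283\right) = -54619$)
$\left(86 + y\right) 137 = \left(86 - 54619\right) 137 = \left(-54533\right) 137 = -7471021$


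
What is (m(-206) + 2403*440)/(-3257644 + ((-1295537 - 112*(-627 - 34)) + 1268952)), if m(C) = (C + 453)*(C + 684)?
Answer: -1175386/3210197 ≈ -0.36614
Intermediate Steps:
m(C) = (453 + C)*(684 + C)
(m(-206) + 2403*440)/(-3257644 + ((-1295537 - 112*(-627 - 34)) + 1268952)) = ((309852 + (-206)² + 1137*(-206)) + 2403*440)/(-3257644 + ((-1295537 - 112*(-627 - 34)) + 1268952)) = ((309852 + 42436 - 234222) + 1057320)/(-3257644 + ((-1295537 - 112*(-661)) + 1268952)) = (118066 + 1057320)/(-3257644 + ((-1295537 + 74032) + 1268952)) = 1175386/(-3257644 + (-1221505 + 1268952)) = 1175386/(-3257644 + 47447) = 1175386/(-3210197) = 1175386*(-1/3210197) = -1175386/3210197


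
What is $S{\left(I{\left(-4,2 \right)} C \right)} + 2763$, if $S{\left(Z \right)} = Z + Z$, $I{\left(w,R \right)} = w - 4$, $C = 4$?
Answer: $2699$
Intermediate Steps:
$I{\left(w,R \right)} = -4 + w$
$S{\left(Z \right)} = 2 Z$
$S{\left(I{\left(-4,2 \right)} C \right)} + 2763 = 2 \left(-4 - 4\right) 4 + 2763 = 2 \left(\left(-8\right) 4\right) + 2763 = 2 \left(-32\right) + 2763 = -64 + 2763 = 2699$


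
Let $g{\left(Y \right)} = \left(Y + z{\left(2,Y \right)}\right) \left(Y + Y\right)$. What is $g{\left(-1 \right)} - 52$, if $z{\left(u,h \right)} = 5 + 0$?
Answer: $-60$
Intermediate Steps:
$z{\left(u,h \right)} = 5$
$g{\left(Y \right)} = 2 Y \left(5 + Y\right)$ ($g{\left(Y \right)} = \left(Y + 5\right) \left(Y + Y\right) = \left(5 + Y\right) 2 Y = 2 Y \left(5 + Y\right)$)
$g{\left(-1 \right)} - 52 = 2 \left(-1\right) \left(5 - 1\right) - 52 = 2 \left(-1\right) 4 - 52 = -8 - 52 = -60$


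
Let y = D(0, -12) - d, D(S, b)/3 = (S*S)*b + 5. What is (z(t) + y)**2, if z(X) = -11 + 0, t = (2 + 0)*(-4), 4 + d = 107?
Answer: 9801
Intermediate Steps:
D(S, b) = 15 + 3*b*S**2 (D(S, b) = 3*((S*S)*b + 5) = 3*(S**2*b + 5) = 3*(b*S**2 + 5) = 3*(5 + b*S**2) = 15 + 3*b*S**2)
d = 103 (d = -4 + 107 = 103)
t = -8 (t = 2*(-4) = -8)
y = -88 (y = (15 + 3*(-12)*0**2) - 1*103 = (15 + 3*(-12)*0) - 103 = (15 + 0) - 103 = 15 - 103 = -88)
z(X) = -11
(z(t) + y)**2 = (-11 - 88)**2 = (-99)**2 = 9801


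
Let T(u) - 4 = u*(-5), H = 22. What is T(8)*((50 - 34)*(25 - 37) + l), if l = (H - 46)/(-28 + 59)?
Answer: 215136/31 ≈ 6939.9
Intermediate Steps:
l = -24/31 (l = (22 - 46)/(-28 + 59) = -24/31 ≈ -0.77419)
T(u) = 4 - 5*u (T(u) = 4 + u*(-5) = 4 - 5*u)
T(8)*((50 - 34)*(25 - 37) + l) = (4 - 5*8)*((50 - 34)*(25 - 37) - 24/31) = (4 - 40)*(16*(-12) - 24/31) = -36*(-192 - 24/31) = -36*(-5976/31) = 215136/31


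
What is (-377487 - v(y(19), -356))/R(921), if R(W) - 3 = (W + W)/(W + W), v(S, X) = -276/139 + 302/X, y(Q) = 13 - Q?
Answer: -9339713237/98968 ≈ -94371.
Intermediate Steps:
v(S, X) = -276/139 + 302/X (v(S, X) = -276*1/139 + 302/X = -276/139 + 302/X)
R(W) = 4 (R(W) = 3 + (W + W)/(W + W) = 3 + (2*W)/((2*W)) = 3 + (2*W)*(1/(2*W)) = 3 + 1 = 4)
(-377487 - v(y(19), -356))/R(921) = (-377487 - (-276/139 + 302/(-356)))/4 = (-377487 - (-276/139 + 302*(-1/356)))*(¼) = (-377487 - (-276/139 - 151/178))*(¼) = (-377487 - 1*(-70117/24742))*(¼) = (-377487 + 70117/24742)*(¼) = -9339713237/24742*¼ = -9339713237/98968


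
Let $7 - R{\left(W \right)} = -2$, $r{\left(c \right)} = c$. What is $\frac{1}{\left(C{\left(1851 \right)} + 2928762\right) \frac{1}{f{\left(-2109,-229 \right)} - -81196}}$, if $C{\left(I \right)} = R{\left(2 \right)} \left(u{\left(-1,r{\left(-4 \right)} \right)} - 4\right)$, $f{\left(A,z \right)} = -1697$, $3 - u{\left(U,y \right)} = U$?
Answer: $\frac{79499}{2928762} \approx 0.027144$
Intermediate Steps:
$u{\left(U,y \right)} = 3 - U$
$R{\left(W \right)} = 9$ ($R{\left(W \right)} = 7 - -2 = 7 + 2 = 9$)
$C{\left(I \right)} = 0$ ($C{\left(I \right)} = 9 \left(\left(3 - -1\right) - 4\right) = 9 \left(\left(3 + 1\right) - 4\right) = 9 \left(4 - 4\right) = 9 \cdot 0 = 0$)
$\frac{1}{\left(C{\left(1851 \right)} + 2928762\right) \frac{1}{f{\left(-2109,-229 \right)} - -81196}} = \frac{1}{\left(0 + 2928762\right) \frac{1}{-1697 - -81196}} = \frac{1}{2928762 \frac{1}{-1697 + 81196}} = \frac{1}{2928762 \cdot \frac{1}{79499}} = \frac{1}{\frac{2928762}{79499}} = \frac{79499}{2928762}$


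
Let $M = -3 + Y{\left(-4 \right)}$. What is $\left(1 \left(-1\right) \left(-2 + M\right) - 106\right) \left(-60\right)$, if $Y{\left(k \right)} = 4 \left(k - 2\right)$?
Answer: $4620$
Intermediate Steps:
$Y{\left(k \right)} = -8 + 4 k$ ($Y{\left(k \right)} = 4 \left(-2 + k\right) = -8 + 4 k$)
$M = -27$ ($M = -3 + \left(-8 + 4 \left(-4\right)\right) = -3 - 24 = -27$)
$\left(1 \left(-1\right) \left(-2 + M\right) - 106\right) \left(-60\right) = \left(1 \left(-1\right) \left(-2 - 27\right) - 106\right) \left(-60\right) = \left(\left(-1\right) \left(-29\right) - 106\right) \left(-60\right) = \left(29 - 106\right) \left(-60\right) = \left(-77\right) \left(-60\right) = 4620$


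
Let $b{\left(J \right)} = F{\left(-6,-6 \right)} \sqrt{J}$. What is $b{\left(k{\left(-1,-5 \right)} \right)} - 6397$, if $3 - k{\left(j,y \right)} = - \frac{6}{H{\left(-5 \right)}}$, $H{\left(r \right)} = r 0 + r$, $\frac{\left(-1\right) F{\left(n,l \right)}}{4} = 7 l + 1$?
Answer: $-6397 + \frac{492 \sqrt{5}}{5} \approx -6177.0$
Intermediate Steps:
$F{\left(n,l \right)} = -4 - 28 l$ ($F{\left(n,l \right)} = - 4 \left(7 l + 1\right) = - 4 \left(1 + 7 l\right) = -4 - 28 l$)
$H{\left(r \right)} = r$ ($H{\left(r \right)} = 0 + r = r$)
$k{\left(j,y \right)} = \frac{9}{5}$ ($k{\left(j,y \right)} = 3 - - \frac{6}{-5} = 3 - \left(-6\right) \left(- \frac{1}{5}\right) = 3 - \frac{6}{5} = \frac{9}{5}$)
$b{\left(J \right)} = 164 \sqrt{J}$ ($b{\left(J \right)} = \left(-4 - -168\right) \sqrt{J} = \left(-4 + 168\right) \sqrt{J} = 164 \sqrt{J}$)
$b{\left(k{\left(-1,-5 \right)} \right)} - 6397 = 164 \sqrt{\frac{9}{5}} - 6397 = 164 \frac{3 \sqrt{5}}{5} - 6397 = \frac{492 \sqrt{5}}{5} - 6397 = -6397 + \frac{492 \sqrt{5}}{5}$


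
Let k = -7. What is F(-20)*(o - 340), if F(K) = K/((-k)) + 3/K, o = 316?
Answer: 2526/35 ≈ 72.171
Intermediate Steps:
F(K) = 3/K + K/7 (F(K) = K/((-1*(-7))) + 3/K = K/7 + 3/K = 3/K + K/7)
F(-20)*(o - 340) = (3/(-20) + (⅐)*(-20))*(316 - 340) = (3*(-1/20) - 20/7)*(-24) = (-3/20 - 20/7)*(-24) = -421/140*(-24) = 2526/35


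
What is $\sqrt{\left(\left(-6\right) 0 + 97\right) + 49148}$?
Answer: $7 \sqrt{1005} \approx 221.91$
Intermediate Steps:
$\sqrt{\left(\left(-6\right) 0 + 97\right) + 49148} = \sqrt{\left(0 + 97\right) + 49148} = \sqrt{97 + 49148} = \sqrt{49245} = 7 \sqrt{1005}$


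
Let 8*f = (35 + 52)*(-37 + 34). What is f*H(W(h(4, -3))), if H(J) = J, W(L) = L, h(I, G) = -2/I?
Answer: 261/16 ≈ 16.313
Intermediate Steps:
f = -261/8 (f = ((35 + 52)*(-37 + 34))/8 = (87*(-3))/8 = (⅛)*(-261) = -261/8 ≈ -32.625)
f*H(W(h(4, -3))) = -(-261)/(4*4) = -261/8*(-½) = 261/16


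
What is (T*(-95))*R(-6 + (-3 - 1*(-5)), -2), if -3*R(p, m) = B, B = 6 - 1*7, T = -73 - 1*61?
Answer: 12730/3 ≈ 4243.3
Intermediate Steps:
T = -134 (T = -73 - 61 = -134)
B = -1 (B = 6 - 7 = -1)
R(p, m) = ⅓ (R(p, m) = -⅓*(-1) = ⅓)
(T*(-95))*R(-6 + (-3 - 1*(-5)), -2) = -134*(-95)*(⅓) = 12730*(⅓) = 12730/3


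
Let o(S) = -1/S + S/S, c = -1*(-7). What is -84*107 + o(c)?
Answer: -62910/7 ≈ -8987.1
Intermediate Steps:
c = 7
o(S) = 1 - 1/S (o(S) = -1/S + 1 = 1 - 1/S)
-84*107 + o(c) = -84*107 + (-1 + 7)/7 = -8988 + (⅐)*6 = -8988 + 6/7 = -62910/7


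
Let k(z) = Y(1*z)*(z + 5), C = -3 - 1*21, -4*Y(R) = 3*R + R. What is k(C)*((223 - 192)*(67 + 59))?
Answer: -1781136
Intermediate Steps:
Y(R) = -R (Y(R) = -(3*R + R)/4 = -R)
C = -24 (C = -3 - 21 = -24)
k(z) = -z*(5 + z) (k(z) = (-z)*(z + 5) = (-z)*(5 + z) = -z*(5 + z))
k(C)*((223 - 192)*(67 + 59)) = (-1*(-24)*(5 - 24))*((223 - 192)*(67 + 59)) = (-1*(-24)*(-19))*(31*126) = -456*3906 = -1781136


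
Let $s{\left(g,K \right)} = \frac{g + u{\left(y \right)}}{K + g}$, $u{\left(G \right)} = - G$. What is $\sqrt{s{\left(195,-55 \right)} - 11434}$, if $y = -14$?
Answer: $\frac{3 i \sqrt{6224365}}{70} \approx 106.92 i$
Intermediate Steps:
$s{\left(g,K \right)} = \frac{14 + g}{K + g}$ ($s{\left(g,K \right)} = \frac{g - -14}{K + g} = \frac{g + 14}{K + g} = \frac{14 + g}{K + g}$)
$\sqrt{s{\left(195,-55 \right)} - 11434} = \sqrt{\frac{14 + 195}{-55 + 195} - 11434} = \sqrt{\frac{1}{140} \cdot 209 - 11434} = \sqrt{\frac{209}{140} - 11434} = \sqrt{- \frac{1600551}{140}} = \frac{3 i \sqrt{6224365}}{70}$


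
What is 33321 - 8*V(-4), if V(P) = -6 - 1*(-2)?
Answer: 33353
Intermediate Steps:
V(P) = -4 (V(P) = -6 + 2 = -4)
33321 - 8*V(-4) = 33321 - 8*(-4) = 33321 - 1*(-32) = 33321 + 32 = 33353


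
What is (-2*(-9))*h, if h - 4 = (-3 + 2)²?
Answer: 90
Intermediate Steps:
h = 5 (h = 4 + (-3 + 2)² = 4 + (-1)² = 4 + 1 = 5)
(-2*(-9))*h = -2*(-9)*5 = 18*5 = 90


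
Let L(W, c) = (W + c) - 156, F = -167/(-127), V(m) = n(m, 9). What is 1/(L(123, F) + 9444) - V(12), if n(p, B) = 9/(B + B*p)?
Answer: -1193713/15539732 ≈ -0.076817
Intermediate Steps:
V(m) = 1/(1 + m) (V(m) = 9/(9*(1 + m)) = 9*(⅑)/(1 + m) = 1/(1 + m))
F = 167/127 (F = -167*(-1/127) = 167/127 ≈ 1.3150)
L(W, c) = -156 + W + c
1/(L(123, F) + 9444) - V(12) = 1/((-156 + 123 + 167/127) + 9444) - 1/(1 + 12) = 1/(-4024/127 + 9444) - 1/13 = 1/(1195364/127) - 1*1/13 = 127/1195364 - 1/13 = -1193713/15539732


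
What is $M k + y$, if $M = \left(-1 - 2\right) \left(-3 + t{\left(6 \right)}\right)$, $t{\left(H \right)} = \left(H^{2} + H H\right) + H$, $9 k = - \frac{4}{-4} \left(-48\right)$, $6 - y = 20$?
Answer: $1186$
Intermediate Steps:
$y = -14$ ($y = 6 - 20 = -14$)
$k = - \frac{16}{3}$ ($k = \frac{- \frac{4}{-4} \left(-48\right)}{9} = \frac{\left(-4\right) \left(- \frac{1}{4}\right) \left(-48\right)}{9} = \frac{1 \left(-48\right)}{9} = \frac{1}{9} \left(-48\right) = - \frac{16}{3} \approx -5.3333$)
$t{\left(H \right)} = H + 2 H^{2}$ ($t{\left(H \right)} = \left(H^{2} + H^{2}\right) + H = 2 H^{2} + H = H + 2 H^{2}$)
$M = -225$ ($M = \left(-1 - 2\right) \left(-3 + 6 \left(1 + 2 \cdot 6\right)\right) = \left(-1 - 2\right) \left(-3 + 6 \left(1 + 12\right)\right) = - 3 \left(-3 + 6 \cdot 13\right) = - 3 \left(-3 + 78\right) = \left(-3\right) 75 = -225$)
$M k + y = \left(-225\right) \left(- \frac{16}{3}\right) - 14 = 1200 - 14 = 1186$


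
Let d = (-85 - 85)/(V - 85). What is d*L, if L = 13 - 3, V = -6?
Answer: 1700/91 ≈ 18.681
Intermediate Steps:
L = 10
d = 170/91 (d = (-85 - 85)/(-6 - 85) = -170/(-91) = -170*(-1/91) = 170/91 ≈ 1.8681)
d*L = (170/91)*10 = 1700/91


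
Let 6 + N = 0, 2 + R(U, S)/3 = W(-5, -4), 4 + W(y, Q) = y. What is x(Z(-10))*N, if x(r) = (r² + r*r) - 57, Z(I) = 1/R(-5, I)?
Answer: 124142/363 ≈ 341.99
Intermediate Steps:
W(y, Q) = -4 + y
R(U, S) = -33 (R(U, S) = -6 + 3*(-4 - 5) = -6 + 3*(-9) = -6 - 27 = -33)
Z(I) = -1/33 (Z(I) = 1/(-33) = -1/33)
x(r) = -57 + 2*r² (x(r) = (r² + r²) - 57 = 2*r² - 57 = -57 + 2*r²)
N = -6 (N = -6 + 0 = -6)
x(Z(-10))*N = (-57 + 2*(-1/33)²)*(-6) = (-57 + 2*(1/1089))*(-6) = (-57 + 2/1089)*(-6) = -62071/1089*(-6) = 124142/363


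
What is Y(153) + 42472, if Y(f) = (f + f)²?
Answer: 136108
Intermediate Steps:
Y(f) = 4*f² (Y(f) = (2*f)² = 4*f²)
Y(153) + 42472 = 4*153² + 42472 = 4*23409 + 42472 = 93636 + 42472 = 136108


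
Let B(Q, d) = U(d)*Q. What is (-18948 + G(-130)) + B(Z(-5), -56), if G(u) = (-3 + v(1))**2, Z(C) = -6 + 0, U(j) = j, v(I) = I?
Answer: -18608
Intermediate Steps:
Z(C) = -6
G(u) = 4 (G(u) = (-3 + 1)**2 = (-2)**2 = 4)
B(Q, d) = Q*d (B(Q, d) = d*Q = Q*d)
(-18948 + G(-130)) + B(Z(-5), -56) = (-18948 + 4) - 6*(-56) = -18944 + 336 = -18608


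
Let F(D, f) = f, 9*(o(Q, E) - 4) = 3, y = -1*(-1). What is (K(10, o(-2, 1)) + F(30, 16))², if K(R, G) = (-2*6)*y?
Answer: 16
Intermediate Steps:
y = 1
o(Q, E) = 13/3 (o(Q, E) = 4 + (⅑)*3 = 4 + ⅓ = 13/3)
K(R, G) = -12 (K(R, G) = -2*6*1 = -12*1 = -12)
(K(10, o(-2, 1)) + F(30, 16))² = (-12 + 16)² = 4² = 16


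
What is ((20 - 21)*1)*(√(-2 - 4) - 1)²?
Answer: 5 + 2*I*√6 ≈ 5.0 + 4.899*I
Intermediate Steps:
((20 - 21)*1)*(√(-2 - 4) - 1)² = (-1*1)*(√(-6) - 1)² = -(I*√6 - 1)² = -(-1 + I*√6)²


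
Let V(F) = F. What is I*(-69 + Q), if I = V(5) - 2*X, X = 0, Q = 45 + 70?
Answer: 230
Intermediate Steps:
Q = 115
I = 5 (I = 5 - 2*0 = 5 + 0 = 5)
I*(-69 + Q) = 5*(-69 + 115) = 5*46 = 230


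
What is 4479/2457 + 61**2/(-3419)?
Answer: 12172/16569 ≈ 0.73462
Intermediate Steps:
4479/2457 + 61**2/(-3419) = 4479*(1/2457) + 3721*(-1/3419) = 1493/819 - 3721/3419 = 12172/16569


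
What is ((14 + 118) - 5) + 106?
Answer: 233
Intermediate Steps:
((14 + 118) - 5) + 106 = (132 - 5) + 106 = 127 + 106 = 233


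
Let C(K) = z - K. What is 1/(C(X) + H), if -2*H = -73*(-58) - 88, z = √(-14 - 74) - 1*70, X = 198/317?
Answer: -215410693/461768504873 - 200978*I*√22/461768504873 ≈ -0.00046649 - 2.0414e-6*I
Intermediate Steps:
X = 198/317 (X = 198*(1/317) = 198/317 ≈ 0.62461)
z = -70 + 2*I*√22 (z = √(-88) - 70 = 2*I*√22 - 70 = -70 + 2*I*√22 ≈ -70.0 + 9.3808*I)
C(K) = -70 - K + 2*I*√22 (C(K) = (-70 + 2*I*√22) - K = -70 - K + 2*I*√22)
H = -2073 (H = -(-73*(-58) - 88)/2 = -(4234 - 88)/2 = -½*4146 = -2073)
1/(C(X) + H) = 1/((-70 - 1*198/317 + 2*I*√22) - 2073) = 1/((-70 - 198/317 + 2*I*√22) - 2073) = 1/((-22388/317 + 2*I*√22) - 2073) = 1/(-679529/317 + 2*I*√22)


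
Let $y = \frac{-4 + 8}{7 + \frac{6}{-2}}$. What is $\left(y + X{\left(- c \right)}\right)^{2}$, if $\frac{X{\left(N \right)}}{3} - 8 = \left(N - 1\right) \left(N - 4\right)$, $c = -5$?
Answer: $1369$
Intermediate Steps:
$y = 1$ ($y = \frac{4}{7 + 6 \left(- \frac{1}{2}\right)} = \frac{4}{7 - 3} = \frac{4}{4} = 4 \cdot \frac{1}{4} = 1$)
$X{\left(N \right)} = 24 + 3 \left(-1 + N\right) \left(-4 + N\right)$ ($X{\left(N \right)} = 24 + 3 \left(N - 1\right) \left(N - 4\right) = 24 + 3 \left(-1 + N\right) \left(-4 + N\right)$)
$\left(y + X{\left(- c \right)}\right)^{2} = \left(1 + \left(36 - 15 \left(\left(-1\right) \left(-5\right)\right) + 3 \left(\left(-1\right) \left(-5\right)\right)^{2}\right)\right)^{2} = \left(1 + \left(36 - 75 + 3 \cdot 5^{2}\right)\right)^{2} = \left(1 + \left(36 - 75 + 3 \cdot 25\right)\right)^{2} = \left(1 + \left(36 - 75 + 75\right)\right)^{2} = \left(1 + 36\right)^{2} = 37^{2} = 1369$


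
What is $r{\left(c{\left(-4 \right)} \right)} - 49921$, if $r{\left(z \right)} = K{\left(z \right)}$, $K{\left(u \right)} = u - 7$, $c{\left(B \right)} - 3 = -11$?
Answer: $-49936$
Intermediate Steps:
$c{\left(B \right)} = -8$ ($c{\left(B \right)} = 3 - 11 = -8$)
$K{\left(u \right)} = -7 + u$
$r{\left(z \right)} = -7 + z$
$r{\left(c{\left(-4 \right)} \right)} - 49921 = \left(-7 - 8\right) - 49921 = -15 - 49921 = -49936$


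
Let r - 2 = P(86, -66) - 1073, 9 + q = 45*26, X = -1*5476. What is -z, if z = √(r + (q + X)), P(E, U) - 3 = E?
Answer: -I*√5297 ≈ -72.781*I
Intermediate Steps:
X = -5476
q = 1161 (q = -9 + 45*26 = -9 + 1170 = 1161)
P(E, U) = 3 + E
r = -982 (r = 2 + ((3 + 86) - 1073) = 2 + (89 - 1073) = 2 - 984 = -982)
z = I*√5297 (z = √(-982 + (1161 - 5476)) = √(-982 - 4315) = √(-5297) = I*√5297 ≈ 72.781*I)
-z = -I*√5297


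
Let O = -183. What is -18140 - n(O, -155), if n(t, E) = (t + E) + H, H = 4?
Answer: -17806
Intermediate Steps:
n(t, E) = 4 + E + t (n(t, E) = (t + E) + 4 = (E + t) + 4 = 4 + E + t)
-18140 - n(O, -155) = -18140 - (4 - 155 - 183) = -18140 - 1*(-334) = -18140 + 334 = -17806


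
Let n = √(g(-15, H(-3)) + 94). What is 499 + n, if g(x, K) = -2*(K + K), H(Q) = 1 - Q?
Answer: 499 + √78 ≈ 507.83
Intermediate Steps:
g(x, K) = -4*K
n = √78 (n = √(-4*(1 - 1*(-3)) + 94) = √(-4*(1 + 3) + 94) = √(-4*4 + 94) = √(-16 + 94) = √78 ≈ 8.8318)
499 + n = 499 + √78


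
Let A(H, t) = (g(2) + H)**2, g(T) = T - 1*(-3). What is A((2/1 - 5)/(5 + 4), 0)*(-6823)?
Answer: -1337308/9 ≈ -1.4859e+5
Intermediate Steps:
g(T) = 3 + T (g(T) = T + 3 = 3 + T)
A(H, t) = (5 + H)**2 (A(H, t) = ((3 + 2) + H)**2 = (5 + H)**2)
A((2/1 - 5)/(5 + 4), 0)*(-6823) = (5 + (2/1 - 5)/(5 + 4))**2*(-6823) = (5 + (2*1 - 5)/9)**2*(-6823) = (5 + (2 - 5)*(1/9))**2*(-6823) = (5 - 3*1/9)**2*(-6823) = (5 - 1/3)**2*(-6823) = (14/3)**2*(-6823) = (196/9)*(-6823) = -1337308/9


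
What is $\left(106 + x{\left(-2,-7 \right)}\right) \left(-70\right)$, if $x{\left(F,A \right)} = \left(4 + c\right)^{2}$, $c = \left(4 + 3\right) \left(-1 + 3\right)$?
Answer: $-30100$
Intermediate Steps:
$c = 14$ ($c = 7 \cdot 2 = 14$)
$x{\left(F,A \right)} = 324$ ($x{\left(F,A \right)} = \left(4 + 14\right)^{2} = 18^{2} = 324$)
$\left(106 + x{\left(-2,-7 \right)}\right) \left(-70\right) = \left(106 + 324\right) \left(-70\right) = 430 \left(-70\right) = -30100$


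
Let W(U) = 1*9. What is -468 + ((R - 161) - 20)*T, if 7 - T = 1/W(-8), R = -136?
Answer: -23866/9 ≈ -2651.8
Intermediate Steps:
W(U) = 9
T = 62/9 (T = 7 - 1/9 = 7 - 1*⅑ = 7 - ⅑ = 62/9 ≈ 6.8889)
-468 + ((R - 161) - 20)*T = -468 + ((-136 - 161) - 20)*(62/9) = -468 + (-297 - 20)*(62/9) = -468 - 317*62/9 = -468 - 19654/9 = -23866/9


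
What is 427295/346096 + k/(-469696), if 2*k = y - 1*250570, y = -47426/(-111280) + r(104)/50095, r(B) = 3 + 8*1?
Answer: 3401315327708128799/2265504599587800064 ≈ 1.5014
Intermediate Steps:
r(B) = 11 (r(B) = 3 + 8 = 11)
y = 47540591/111491432 (y = -47426/(-111280) + 11/50095 = -47426*(-1/111280) + 11*(1/50095) = 23713/55640 + 11/50095 = 47540591/111491432 ≈ 0.42641)
k = -27936360575649/222982864 (k = (47540591/111491432 - 1*250570)/2 = (47540591/111491432 - 250570)/2 = (½)*(-27936360575649/111491432) = -27936360575649/222982864 ≈ -1.2528e+5)
427295/346096 + k/(-469696) = 427295/346096 - 27936360575649/222982864/(-469696) = 427295*(1/346096) - 27936360575649/222982864*(-1/469696) = 427295/346096 + 27936360575649/104734159289344 = 3401315327708128799/2265504599587800064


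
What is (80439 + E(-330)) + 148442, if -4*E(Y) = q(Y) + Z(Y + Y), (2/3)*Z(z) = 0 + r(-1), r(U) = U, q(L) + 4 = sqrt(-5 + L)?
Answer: 1831059/8 - I*sqrt(335)/4 ≈ 2.2888e+5 - 4.5758*I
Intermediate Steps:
q(L) = -4 + sqrt(-5 + L)
Z(z) = -3/2 (Z(z) = 3*(0 - 1)/2 = (3/2)*(-1) = -3/2)
E(Y) = 11/8 - sqrt(-5 + Y)/4 (E(Y) = -((-4 + sqrt(-5 + Y)) - 3/2)/4 = -(-11/2 + sqrt(-5 + Y))/4 = 11/8 - sqrt(-5 + Y)/4)
(80439 + E(-330)) + 148442 = (80439 + (11/8 - sqrt(-5 - 330)/4)) + 148442 = (80439 + (11/8 - I*sqrt(335)/4)) + 148442 = (643523/8 - I*sqrt(335)/4) + 148442 = 1831059/8 - I*sqrt(335)/4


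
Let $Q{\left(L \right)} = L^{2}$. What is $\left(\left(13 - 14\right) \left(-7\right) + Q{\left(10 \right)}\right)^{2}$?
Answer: $11449$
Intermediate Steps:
$\left(\left(13 - 14\right) \left(-7\right) + Q{\left(10 \right)}\right)^{2} = \left(\left(13 - 14\right) \left(-7\right) + 10^{2}\right)^{2} = \left(\left(-1\right) \left(-7\right) + 100\right)^{2} = \left(7 + 100\right)^{2} = 107^{2} = 11449$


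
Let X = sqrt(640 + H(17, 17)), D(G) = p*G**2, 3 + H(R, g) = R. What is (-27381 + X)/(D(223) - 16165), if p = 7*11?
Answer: -27381/3812968 + sqrt(654)/3812968 ≈ -0.0071743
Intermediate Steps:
p = 77
H(R, g) = -3 + R
D(G) = 77*G**2
X = sqrt(654) (X = sqrt(640 + (-3 + 17)) = sqrt(640 + 14) = sqrt(654) ≈ 25.573)
(-27381 + X)/(D(223) - 16165) = (-27381 + sqrt(654))/(77*223**2 - 16165) = (-27381 + sqrt(654))/(77*49729 - 16165) = (-27381 + sqrt(654))/(3829133 - 16165) = (-27381 + sqrt(654))/3812968 = (-27381 + sqrt(654))*(1/3812968) = -27381/3812968 + sqrt(654)/3812968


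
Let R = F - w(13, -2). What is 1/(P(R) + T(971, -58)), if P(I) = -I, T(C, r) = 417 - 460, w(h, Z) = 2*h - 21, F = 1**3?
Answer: -1/39 ≈ -0.025641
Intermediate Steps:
F = 1
w(h, Z) = -21 + 2*h
R = -4 (R = 1 - (-21 + 2*13) = 1 - (-21 + 26) = 1 - 1*5 = 1 - 5 = -4)
T(C, r) = -43
1/(P(R) + T(971, -58)) = 1/(-1*(-4) - 43) = 1/(4 - 43) = 1/(-39) = -1/39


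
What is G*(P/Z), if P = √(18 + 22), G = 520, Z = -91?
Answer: -80*√10/7 ≈ -36.140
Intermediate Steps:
P = 2*√10 (P = √40 = 2*√10 ≈ 6.3246)
G*(P/Z) = 520*((2*√10)/(-91)) = 520*((2*√10)*(-1/91)) = 520*(-2*√10/91) = -80*√10/7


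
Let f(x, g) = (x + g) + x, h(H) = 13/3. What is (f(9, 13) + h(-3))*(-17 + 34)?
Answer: 1802/3 ≈ 600.67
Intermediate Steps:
h(H) = 13/3 (h(H) = 13*(⅓) = 13/3)
f(x, g) = g + 2*x (f(x, g) = (g + x) + x = g + 2*x)
(f(9, 13) + h(-3))*(-17 + 34) = ((13 + 2*9) + 13/3)*(-17 + 34) = ((13 + 18) + 13/3)*17 = (31 + 13/3)*17 = (106/3)*17 = 1802/3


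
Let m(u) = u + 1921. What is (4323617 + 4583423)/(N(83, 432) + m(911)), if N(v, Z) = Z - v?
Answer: 8907040/3181 ≈ 2800.1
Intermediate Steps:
m(u) = 1921 + u
(4323617 + 4583423)/(N(83, 432) + m(911)) = (4323617 + 4583423)/((432 - 1*83) + (1921 + 911)) = 8907040/((432 - 83) + 2832) = 8907040/(349 + 2832) = 8907040/3181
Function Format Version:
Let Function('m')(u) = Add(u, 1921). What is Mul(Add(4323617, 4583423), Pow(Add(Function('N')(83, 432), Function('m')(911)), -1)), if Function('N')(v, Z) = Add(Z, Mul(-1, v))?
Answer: Rational(8907040, 3181) ≈ 2800.1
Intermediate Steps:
Function('m')(u) = Add(1921, u)
Mul(Add(4323617, 4583423), Pow(Add(Function('N')(83, 432), Function('m')(911)), -1)) = Mul(Add(4323617, 4583423), Pow(Add(Add(432, Mul(-1, 83)), Add(1921, 911)), -1)) = Mul(8907040, Pow(Add(Add(432, -83), 2832), -1)) = Mul(8907040, Pow(Add(349, 2832), -1)) = Mul(8907040, Pow(3181, -1)) = Mul(8907040, Rational(1, 3181)) = Rational(8907040, 3181)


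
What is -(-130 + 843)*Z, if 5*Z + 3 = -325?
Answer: 233864/5 ≈ 46773.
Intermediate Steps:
Z = -328/5 (Z = -⅗ + (⅕)*(-325) = -⅗ - 65 = -328/5 ≈ -65.600)
-(-130 + 843)*Z = -(-130 + 843)*(-328)/5 = -713*(-328)/5 = -1*(-233864/5) = 233864/5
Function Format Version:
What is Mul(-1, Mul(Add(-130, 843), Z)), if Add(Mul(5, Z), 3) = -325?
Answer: Rational(233864, 5) ≈ 46773.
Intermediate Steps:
Z = Rational(-328, 5) (Z = Add(Rational(-3, 5), Mul(Rational(1, 5), -325)) = Add(Rational(-3, 5), -65) = Rational(-328, 5) ≈ -65.600)
Mul(-1, Mul(Add(-130, 843), Z)) = Mul(-1, Mul(Add(-130, 843), Rational(-328, 5))) = Mul(-1, Mul(713, Rational(-328, 5))) = Mul(-1, Rational(-233864, 5)) = Rational(233864, 5)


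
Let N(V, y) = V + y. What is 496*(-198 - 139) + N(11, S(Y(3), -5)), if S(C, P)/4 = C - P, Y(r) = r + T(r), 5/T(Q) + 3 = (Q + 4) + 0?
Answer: -167104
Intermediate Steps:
T(Q) = 5/(1 + Q) (T(Q) = 5/(-3 + ((Q + 4) + 0)) = 5/(-3 + ((4 + Q) + 0)) = 5/(-3 + (4 + Q)) = 5/(1 + Q))
Y(r) = r + 5/(1 + r)
S(C, P) = -4*P + 4*C (S(C, P) = 4*(C - P) = -4*P + 4*C)
496*(-198 - 139) + N(11, S(Y(3), -5)) = 496*(-198 - 139) + (11 + (-4*(-5) + 4*((5 + 3*(1 + 3))/(1 + 3)))) = 496*(-337) + (11 + (20 + 4*((5 + 3*4)/4))) = -167152 + (11 + (20 + 4*((5 + 12)/4))) = -167152 + (11 + (20 + 4*((¼)*17))) = -167152 + (11 + (20 + 4*(17/4))) = -167152 + (11 + (20 + 17)) = -167152 + (11 + 37) = -167152 + 48 = -167104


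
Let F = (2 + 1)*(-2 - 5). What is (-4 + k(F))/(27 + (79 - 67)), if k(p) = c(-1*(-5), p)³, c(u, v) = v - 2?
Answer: -4057/13 ≈ -312.08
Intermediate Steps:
F = -21 (F = 3*(-7) = -21)
c(u, v) = -2 + v
k(p) = (-2 + p)³
(-4 + k(F))/(27 + (79 - 67)) = (-4 + (-2 - 21)³)/(27 + (79 - 67)) = (-4 + (-23)³)/(27 + 12) = (-4 - 12167)/39 = -12171*1/39 = -4057/13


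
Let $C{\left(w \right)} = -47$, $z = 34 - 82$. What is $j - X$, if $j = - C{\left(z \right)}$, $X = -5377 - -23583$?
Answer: $-18159$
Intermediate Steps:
$X = 18206$ ($X = -5377 + 23583 = 18206$)
$z = -48$ ($z = 34 - 82 = -48$)
$j = 47$ ($j = \left(-1\right) \left(-47\right) = 47$)
$j - X = 47 - 18206 = -18159$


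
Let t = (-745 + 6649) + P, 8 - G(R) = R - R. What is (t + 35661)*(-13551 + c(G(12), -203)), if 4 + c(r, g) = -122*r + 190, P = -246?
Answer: -592555779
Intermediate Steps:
G(R) = 8 (G(R) = 8 - (R - R) = 8 - 1*0 = 8 + 0 = 8)
c(r, g) = 186 - 122*r (c(r, g) = -4 + (-122*r + 190) = -4 + (190 - 122*r) = 186 - 122*r)
t = 5658 (t = (-745 + 6649) - 246 = 5904 - 246 = 5658)
(t + 35661)*(-13551 + c(G(12), -203)) = (5658 + 35661)*(-13551 + (186 - 122*8)) = 41319*(-13551 + (186 - 976)) = 41319*(-13551 - 790) = 41319*(-14341) = -592555779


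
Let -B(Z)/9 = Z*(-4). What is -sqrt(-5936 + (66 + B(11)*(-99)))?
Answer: -I*sqrt(45074) ≈ -212.31*I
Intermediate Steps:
B(Z) = 36*Z (B(Z) = -9*Z*(-4) = -(-36)*Z = 36*Z)
-sqrt(-5936 + (66 + B(11)*(-99))) = -sqrt(-5936 + (66 + (36*11)*(-99))) = -sqrt(-5936 + (66 + 396*(-99))) = -sqrt(-5936 + (66 - 39204)) = -sqrt(-5936 - 39138) = -sqrt(-45074) = -I*sqrt(45074)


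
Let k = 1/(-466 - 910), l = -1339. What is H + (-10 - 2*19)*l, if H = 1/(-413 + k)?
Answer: 36525069232/568289 ≈ 64272.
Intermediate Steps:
k = -1/1376 (k = 1/(-1376) = -1/1376 ≈ -0.00072674)
H = -1376/568289 (H = 1/(-413 - 1/1376) = 1/(-568289/1376) = -1376/568289 ≈ -0.0024213)
H + (-10 - 2*19)*l = -1376/568289 + (-10 - 2*19)*(-1339) = -1376/568289 + (-10 - 38)*(-1339) = -1376/568289 - 48*(-1339) = -1376/568289 + 64272 = 36525069232/568289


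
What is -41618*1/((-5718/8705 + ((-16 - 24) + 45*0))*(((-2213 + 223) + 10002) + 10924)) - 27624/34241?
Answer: -86362645682231/114738017061384 ≈ -0.75269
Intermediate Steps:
-41618*1/((-5718/8705 + ((-16 - 24) + 45*0))*(((-2213 + 223) + 10002) + 10924)) - 27624/34241 = -41618*1/((-5718*1/8705 + (-40 + 0))*((-1990 + 10002) + 10924)) - 27624*1/34241 = -41618*1/((8012 + 10924)*(-5718/8705 - 40)) - 27624/34241 = -41618/(18936*(-353918/8705)) - 27624/34241 = -41618/(-6701791248/8705) - 27624/34241 = -41618*(-8705/6701791248) - 27624/34241 = 181142345/3350895624 - 27624/34241 = -86362645682231/114738017061384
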